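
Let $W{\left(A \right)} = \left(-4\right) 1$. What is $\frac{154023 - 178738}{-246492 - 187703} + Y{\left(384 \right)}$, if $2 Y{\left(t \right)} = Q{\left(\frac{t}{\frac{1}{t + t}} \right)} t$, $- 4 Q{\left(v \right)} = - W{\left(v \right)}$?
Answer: $- \frac{16668145}{86839} \approx -191.94$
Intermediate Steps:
$W{\left(A \right)} = -4$
$Q{\left(v \right)} = -1$ ($Q{\left(v \right)} = - \frac{\left(-1\right) \left(-4\right)}{4} = \left(- \frac{1}{4}\right) 4 = -1$)
$Y{\left(t \right)} = - \frac{t}{2}$ ($Y{\left(t \right)} = \frac{\left(-1\right) t}{2} = - \frac{t}{2}$)
$\frac{154023 - 178738}{-246492 - 187703} + Y{\left(384 \right)} = \frac{154023 - 178738}{-246492 - 187703} - 192 = - \frac{24715}{-434195} - 192 = \left(-24715\right) \left(- \frac{1}{434195}\right) - 192 = \frac{4943}{86839} - 192 = - \frac{16668145}{86839}$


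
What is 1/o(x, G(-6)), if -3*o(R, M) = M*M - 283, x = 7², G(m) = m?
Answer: 3/247 ≈ 0.012146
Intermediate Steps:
x = 49
o(R, M) = 283/3 - M²/3 (o(R, M) = -(M*M - 283)/3 = -(M² - 283)/3 = -(-283 + M²)/3 = 283/3 - M²/3)
1/o(x, G(-6)) = 1/(283/3 - ⅓*(-6)²) = 1/(283/3 - ⅓*36) = 1/(283/3 - 12) = 1/(247/3) = 3/247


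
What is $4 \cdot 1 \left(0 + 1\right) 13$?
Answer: $52$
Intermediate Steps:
$4 \cdot 1 \left(0 + 1\right) 13 = 4 \cdot 1 \cdot 1 \cdot 13 = 4 \cdot 1 \cdot 13 = 4 \cdot 13 = 52$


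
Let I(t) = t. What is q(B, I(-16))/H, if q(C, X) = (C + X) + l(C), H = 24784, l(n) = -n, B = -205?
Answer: -1/1549 ≈ -0.00064558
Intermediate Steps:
q(C, X) = X (q(C, X) = (C + X) - C = X)
q(B, I(-16))/H = -16/24784 = -16*1/24784 = -1/1549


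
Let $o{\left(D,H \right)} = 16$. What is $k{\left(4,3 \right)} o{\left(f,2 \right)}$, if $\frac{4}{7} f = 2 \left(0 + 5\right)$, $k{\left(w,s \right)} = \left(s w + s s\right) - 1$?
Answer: $320$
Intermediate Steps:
$k{\left(w,s \right)} = -1 + s^{2} + s w$ ($k{\left(w,s \right)} = \left(s w + s^{2}\right) - 1 = \left(s^{2} + s w\right) - 1 = -1 + s^{2} + s w$)
$f = \frac{35}{2}$ ($f = \frac{7 \cdot 2 \left(0 + 5\right)}{4} = \frac{7 \cdot 2 \cdot 5}{4} = \frac{7}{4} \cdot 10 = \frac{35}{2} \approx 17.5$)
$k{\left(4,3 \right)} o{\left(f,2 \right)} = \left(-1 + 3^{2} + 3 \cdot 4\right) 16 = \left(-1 + 9 + 12\right) 16 = 20 \cdot 16 = 320$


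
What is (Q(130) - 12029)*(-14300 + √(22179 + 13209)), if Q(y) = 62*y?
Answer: 56756700 - 23814*√983 ≈ 5.6010e+7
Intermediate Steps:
(Q(130) - 12029)*(-14300 + √(22179 + 13209)) = (62*130 - 12029)*(-14300 + √(22179 + 13209)) = (8060 - 12029)*(-14300 + √35388) = -3969*(-14300 + 6*√983) = 56756700 - 23814*√983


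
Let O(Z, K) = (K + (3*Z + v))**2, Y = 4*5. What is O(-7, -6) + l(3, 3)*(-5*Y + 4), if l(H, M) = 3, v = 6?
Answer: 153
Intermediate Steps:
Y = 20
O(Z, K) = (6 + K + 3*Z)**2 (O(Z, K) = (K + (3*Z + 6))**2 = (K + (6 + 3*Z))**2 = (6 + K + 3*Z)**2)
O(-7, -6) + l(3, 3)*(-5*Y + 4) = (6 - 6 + 3*(-7))**2 + 3*(-5*20 + 4) = (6 - 6 - 21)**2 + 3*(-100 + 4) = (-21)**2 + 3*(-96) = 441 - 288 = 153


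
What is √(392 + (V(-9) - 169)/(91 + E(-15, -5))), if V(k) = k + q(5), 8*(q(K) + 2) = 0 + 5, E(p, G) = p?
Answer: √9002238/152 ≈ 19.739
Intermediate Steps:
q(K) = -11/8 (q(K) = -2 + (0 + 5)/8 = -2 + (⅛)*5 = -2 + 5/8 = -11/8)
V(k) = -11/8 + k (V(k) = k - 11/8 = -11/8 + k)
√(392 + (V(-9) - 169)/(91 + E(-15, -5))) = √(392 + ((-11/8 - 9) - 169)/(91 - 15)) = √(392 + (-83/8 - 169)/76) = √(392 - 1435/8*1/76) = √(392 - 1435/608) = √(236901/608) = √9002238/152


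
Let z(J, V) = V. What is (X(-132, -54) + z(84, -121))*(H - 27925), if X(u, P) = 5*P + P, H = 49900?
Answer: -9778875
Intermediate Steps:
X(u, P) = 6*P
(X(-132, -54) + z(84, -121))*(H - 27925) = (6*(-54) - 121)*(49900 - 27925) = (-324 - 121)*21975 = -445*21975 = -9778875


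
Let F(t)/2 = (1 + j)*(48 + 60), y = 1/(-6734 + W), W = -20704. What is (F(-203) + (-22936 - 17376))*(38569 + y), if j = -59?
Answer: -27959129358820/13719 ≈ -2.0380e+9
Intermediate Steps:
y = -1/27438 (y = 1/(-6734 - 20704) = 1/(-27438) = -1/27438 ≈ -3.6446e-5)
F(t) = -12528 (F(t) = 2*((1 - 59)*(48 + 60)) = 2*(-58*108) = 2*(-6264) = -12528)
(F(-203) + (-22936 - 17376))*(38569 + y) = (-12528 + (-22936 - 17376))*(38569 - 1/27438) = (-12528 - 40312)*(1058256221/27438) = -52840*1058256221/27438 = -27959129358820/13719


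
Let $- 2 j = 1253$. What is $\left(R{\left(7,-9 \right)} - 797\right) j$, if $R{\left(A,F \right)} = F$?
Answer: $504959$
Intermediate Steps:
$j = - \frac{1253}{2}$ ($j = \left(- \frac{1}{2}\right) 1253 = - \frac{1253}{2} \approx -626.5$)
$\left(R{\left(7,-9 \right)} - 797\right) j = \left(-9 - 797\right) \left(- \frac{1253}{2}\right) = \left(-806\right) \left(- \frac{1253}{2}\right) = 504959$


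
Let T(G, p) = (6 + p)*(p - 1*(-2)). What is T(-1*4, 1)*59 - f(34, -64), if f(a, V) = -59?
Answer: 1298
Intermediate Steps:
T(G, p) = (2 + p)*(6 + p) (T(G, p) = (6 + p)*(p + 2) = (6 + p)*(2 + p) = (2 + p)*(6 + p))
T(-1*4, 1)*59 - f(34, -64) = (12 + 1² + 8*1)*59 - 1*(-59) = (12 + 1 + 8)*59 + 59 = 21*59 + 59 = 1239 + 59 = 1298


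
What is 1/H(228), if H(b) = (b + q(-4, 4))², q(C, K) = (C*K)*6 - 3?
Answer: 1/16641 ≈ 6.0093e-5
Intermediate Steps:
q(C, K) = -3 + 6*C*K (q(C, K) = 6*C*K - 3 = -3 + 6*C*K)
H(b) = (-99 + b)² (H(b) = (b + (-3 + 6*(-4)*4))² = (b + (-3 - 96))² = (b - 99)² = (-99 + b)²)
1/H(228) = 1/((-99 + 228)²) = 1/(129²) = 1/16641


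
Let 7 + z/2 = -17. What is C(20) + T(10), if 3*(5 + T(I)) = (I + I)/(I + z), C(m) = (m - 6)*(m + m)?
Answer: 31625/57 ≈ 554.82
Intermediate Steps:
z = -48 (z = -14 + 2*(-17) = -14 - 34 = -48)
C(m) = 2*m*(-6 + m) (C(m) = (-6 + m)*(2*m) = 2*m*(-6 + m))
T(I) = -5 + 2*I/(3*(-48 + I)) (T(I) = -5 + ((I + I)/(I - 48))/3 = -5 + ((2*I)/(-48 + I))/3 = -5 + (2*I/(-48 + I))/3 = -5 + 2*I/(3*(-48 + I)))
C(20) + T(10) = 2*20*(-6 + 20) + (720 - 13*10)/(3*(-48 + 10)) = 2*20*14 + (1/3)*(720 - 130)/(-38) = 560 + (1/3)*(-1/38)*590 = 560 - 295/57 = 31625/57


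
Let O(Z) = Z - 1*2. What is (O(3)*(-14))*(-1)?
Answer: 14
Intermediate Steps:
O(Z) = -2 + Z (O(Z) = Z - 2 = -2 + Z)
(O(3)*(-14))*(-1) = ((-2 + 3)*(-14))*(-1) = (1*(-14))*(-1) = -14*(-1) = 14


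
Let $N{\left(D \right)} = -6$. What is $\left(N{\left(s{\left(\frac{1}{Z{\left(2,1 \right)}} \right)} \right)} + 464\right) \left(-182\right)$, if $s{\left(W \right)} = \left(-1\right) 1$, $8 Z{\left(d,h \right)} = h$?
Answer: $-83356$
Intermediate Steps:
$Z{\left(d,h \right)} = \frac{h}{8}$
$s{\left(W \right)} = -1$
$\left(N{\left(s{\left(\frac{1}{Z{\left(2,1 \right)}} \right)} \right)} + 464\right) \left(-182\right) = \left(-6 + 464\right) \left(-182\right) = 458 \left(-182\right) = -83356$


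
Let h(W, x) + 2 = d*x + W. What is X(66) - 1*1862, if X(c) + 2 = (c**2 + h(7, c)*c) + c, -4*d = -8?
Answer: 11600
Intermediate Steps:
d = 2 (d = -1/4*(-8) = 2)
h(W, x) = -2 + W + 2*x (h(W, x) = -2 + (2*x + W) = -2 + (W + 2*x) = -2 + W + 2*x)
X(c) = -2 + c + c**2 + c*(5 + 2*c) (X(c) = -2 + ((c**2 + (-2 + 7 + 2*c)*c) + c) = -2 + ((c**2 + (5 + 2*c)*c) + c) = -2 + ((c**2 + c*(5 + 2*c)) + c) = -2 + (c + c**2 + c*(5 + 2*c)) = -2 + c + c**2 + c*(5 + 2*c))
X(66) - 1*1862 = (-2 + 3*66**2 + 6*66) - 1*1862 = (-2 + 3*4356 + 396) - 1862 = (-2 + 13068 + 396) - 1862 = 13462 - 1862 = 11600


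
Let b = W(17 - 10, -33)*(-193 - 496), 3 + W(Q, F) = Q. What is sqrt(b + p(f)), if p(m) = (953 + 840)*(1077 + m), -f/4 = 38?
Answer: sqrt(1655769) ≈ 1286.8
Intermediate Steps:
W(Q, F) = -3 + Q
f = -152 (f = -4*38 = -152)
b = -2756 (b = (-3 + (17 - 10))*(-193 - 496) = (-3 + 7)*(-689) = 4*(-689) = -2756)
p(m) = 1931061 + 1793*m (p(m) = 1793*(1077 + m) = 1931061 + 1793*m)
sqrt(b + p(f)) = sqrt(-2756 + (1931061 + 1793*(-152))) = sqrt(-2756 + (1931061 - 272536)) = sqrt(-2756 + 1658525) = sqrt(1655769)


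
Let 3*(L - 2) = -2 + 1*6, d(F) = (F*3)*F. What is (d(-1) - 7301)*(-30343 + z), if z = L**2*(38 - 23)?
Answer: 660680642/3 ≈ 2.2023e+8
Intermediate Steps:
d(F) = 3*F**2 (d(F) = (3*F)*F = 3*F**2)
L = 10/3 (L = 2 + (-2 + 1*6)/3 = 2 + (-2 + 6)/3 = 2 + (1/3)*4 = 2 + 4/3 = 10/3 ≈ 3.3333)
z = 500/3 (z = (10/3)**2*(38 - 23) = (100/9)*15 = 500/3 ≈ 166.67)
(d(-1) - 7301)*(-30343 + z) = (3*(-1)**2 - 7301)*(-30343 + 500/3) = (3*1 - 7301)*(-90529/3) = (3 - 7301)*(-90529/3) = -7298*(-90529/3) = 660680642/3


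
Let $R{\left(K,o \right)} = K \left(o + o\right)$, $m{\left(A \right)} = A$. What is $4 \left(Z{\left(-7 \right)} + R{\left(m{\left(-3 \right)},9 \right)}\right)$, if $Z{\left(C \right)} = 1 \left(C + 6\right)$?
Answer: $-220$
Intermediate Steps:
$R{\left(K,o \right)} = 2 K o$ ($R{\left(K,o \right)} = K 2 o = 2 K o$)
$Z{\left(C \right)} = 6 + C$ ($Z{\left(C \right)} = 1 \left(6 + C\right) = 6 + C$)
$4 \left(Z{\left(-7 \right)} + R{\left(m{\left(-3 \right)},9 \right)}\right) = 4 \left(\left(6 - 7\right) + 2 \left(-3\right) 9\right) = 4 \left(-1 - 54\right) = 4 \left(-55\right) = -220$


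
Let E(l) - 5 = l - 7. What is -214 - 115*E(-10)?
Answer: 1166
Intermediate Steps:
E(l) = -2 + l (E(l) = 5 + (l - 7) = 5 + (-7 + l) = -2 + l)
-214 - 115*E(-10) = -214 - 115*(-2 - 10) = -214 - 115*(-12) = -214 + 1380 = 1166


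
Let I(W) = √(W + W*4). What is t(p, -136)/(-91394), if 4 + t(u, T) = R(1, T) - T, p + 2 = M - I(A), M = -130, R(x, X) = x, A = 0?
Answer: -133/91394 ≈ -0.0014552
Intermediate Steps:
I(W) = √5*√W (I(W) = √(W + 4*W) = √(5*W) = √5*√W)
p = -132 (p = -2 + (-130 - √5*√0) = -2 + (-130 - √5*0) = -2 + (-130 - 1*0) = -2 + (-130 + 0) = -2 - 130 = -132)
t(u, T) = -3 - T (t(u, T) = -4 + (1 - T) = -3 - T)
t(p, -136)/(-91394) = (-3 - 1*(-136))/(-91394) = (-3 + 136)*(-1/91394) = 133*(-1/91394) = -133/91394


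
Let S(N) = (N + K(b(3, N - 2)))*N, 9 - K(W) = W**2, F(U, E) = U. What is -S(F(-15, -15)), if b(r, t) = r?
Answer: -225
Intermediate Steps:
K(W) = 9 - W**2
S(N) = N**2 (S(N) = (N + (9 - 1*3**2))*N = (N + (9 - 1*9))*N = (N + (9 - 9))*N = (N + 0)*N = N*N = N**2)
-S(F(-15, -15)) = -1*(-15)**2 = -1*225 = -225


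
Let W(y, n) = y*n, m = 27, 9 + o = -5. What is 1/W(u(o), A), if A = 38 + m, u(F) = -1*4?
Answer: -1/260 ≈ -0.0038462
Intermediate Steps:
o = -14 (o = -9 - 5 = -14)
u(F) = -4
A = 65 (A = 38 + 27 = 65)
W(y, n) = n*y
1/W(u(o), A) = 1/(65*(-4)) = 1/(-260) = -1/260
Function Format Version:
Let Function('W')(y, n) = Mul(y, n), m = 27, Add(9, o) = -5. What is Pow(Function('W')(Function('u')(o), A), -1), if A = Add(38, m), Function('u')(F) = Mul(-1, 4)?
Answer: Rational(-1, 260) ≈ -0.0038462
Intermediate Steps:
o = -14 (o = Add(-9, -5) = -14)
Function('u')(F) = -4
A = 65 (A = Add(38, 27) = 65)
Function('W')(y, n) = Mul(n, y)
Pow(Function('W')(Function('u')(o), A), -1) = Pow(Mul(65, -4), -1) = Pow(-260, -1) = Rational(-1, 260)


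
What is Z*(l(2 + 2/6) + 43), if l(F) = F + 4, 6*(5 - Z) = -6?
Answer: 296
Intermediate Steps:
Z = 6 (Z = 5 - 1/6*(-6) = 5 + 1 = 6)
l(F) = 4 + F
Z*(l(2 + 2/6) + 43) = 6*((4 + (2 + 2/6)) + 43) = 6*((4 + (2 + 2*(1/6))) + 43) = 6*((4 + (2 + 1/3)) + 43) = 6*((4 + 7/3) + 43) = 6*(19/3 + 43) = 6*(148/3) = 296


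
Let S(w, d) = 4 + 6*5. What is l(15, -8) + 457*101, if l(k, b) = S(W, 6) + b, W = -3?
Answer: 46183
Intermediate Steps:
S(w, d) = 34 (S(w, d) = 4 + 30 = 34)
l(k, b) = 34 + b
l(15, -8) + 457*101 = (34 - 8) + 457*101 = 26 + 46157 = 46183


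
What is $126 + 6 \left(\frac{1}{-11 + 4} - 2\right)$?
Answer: $\frac{792}{7} \approx 113.14$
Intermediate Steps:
$126 + 6 \left(\frac{1}{-11 + 4} - 2\right) = 126 + 6 \left(\frac{1}{-7} - 2\right) = 126 + 6 \left(- \frac{1}{7} - 2\right) = 126 + 6 \left(- \frac{15}{7}\right) = 126 - \frac{90}{7} = \frac{792}{7}$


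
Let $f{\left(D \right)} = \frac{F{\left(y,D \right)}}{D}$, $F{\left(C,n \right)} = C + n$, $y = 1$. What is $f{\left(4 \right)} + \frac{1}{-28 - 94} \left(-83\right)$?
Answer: $\frac{471}{244} \approx 1.9303$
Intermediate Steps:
$f{\left(D \right)} = \frac{1 + D}{D}$
$f{\left(4 \right)} + \frac{1}{-28 - 94} \left(-83\right) = \frac{1 + 4}{4} + \frac{1}{-28 - 94} \left(-83\right) = \frac{1}{4} \cdot 5 + \frac{1}{-122} \left(-83\right) = \frac{5}{4} - - \frac{83}{122} = \frac{5}{4} + \frac{83}{122} = \frac{471}{244}$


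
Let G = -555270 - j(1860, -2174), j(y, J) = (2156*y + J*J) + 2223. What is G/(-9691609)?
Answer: 9293929/9691609 ≈ 0.95897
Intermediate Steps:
j(y, J) = 2223 + J² + 2156*y (j(y, J) = (2156*y + J²) + 2223 = (J² + 2156*y) + 2223 = 2223 + J² + 2156*y)
G = -9293929 (G = -555270 - (2223 + (-2174)² + 2156*1860) = -555270 - (2223 + 4726276 + 4010160) = -555270 - 1*8738659 = -555270 - 8738659 = -9293929)
G/(-9691609) = -9293929/(-9691609) = -9293929*(-1/9691609) = 9293929/9691609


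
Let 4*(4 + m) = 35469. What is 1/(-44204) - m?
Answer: -97947776/11051 ≈ -8863.3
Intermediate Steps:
m = 35453/4 (m = -4 + (1/4)*35469 = -4 + 35469/4 = 35453/4 ≈ 8863.3)
1/(-44204) - m = 1/(-44204) - 1*35453/4 = -1/44204 - 35453/4 = -97947776/11051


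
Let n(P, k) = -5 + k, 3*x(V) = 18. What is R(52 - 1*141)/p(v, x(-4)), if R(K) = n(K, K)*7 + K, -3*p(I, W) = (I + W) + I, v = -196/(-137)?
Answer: 307017/1214 ≈ 252.90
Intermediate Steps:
x(V) = 6 (x(V) = (1/3)*18 = 6)
v = 196/137 (v = -196*(-1/137) = 196/137 ≈ 1.4307)
p(I, W) = -2*I/3 - W/3 (p(I, W) = -((I + W) + I)/3 = -(W + 2*I)/3 = -2*I/3 - W/3)
R(K) = -35 + 8*K (R(K) = (-5 + K)*7 + K = (-35 + 7*K) + K = -35 + 8*K)
R(52 - 1*141)/p(v, x(-4)) = (-35 + 8*(52 - 1*141))/(-2/3*196/137 - 1/3*6) = (-35 + 8*(52 - 141))/(-392/411 - 2) = (-35 + 8*(-89))/(-1214/411) = (-35 - 712)*(-411/1214) = -747*(-411/1214) = 307017/1214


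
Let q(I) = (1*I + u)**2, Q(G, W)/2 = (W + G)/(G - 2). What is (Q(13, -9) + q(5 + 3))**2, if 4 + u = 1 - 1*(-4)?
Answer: 808201/121 ≈ 6679.3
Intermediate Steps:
Q(G, W) = 2*(G + W)/(-2 + G) (Q(G, W) = 2*((W + G)/(G - 2)) = 2*((G + W)/(-2 + G)) = 2*(G + W)/(-2 + G))
u = 1 (u = -4 + (1 - 1*(-4)) = -4 + (1 + 4) = -4 + 5 = 1)
q(I) = (1 + I)**2 (q(I) = (1*I + 1)**2 = (I + 1)**2 = (1 + I)**2)
(Q(13, -9) + q(5 + 3))**2 = (2*(13 - 9)/(-2 + 13) + (1 + (5 + 3))**2)**2 = (2*4/11 + (1 + 8)**2)**2 = (2*(1/11)*4 + 9**2)**2 = (8/11 + 81)**2 = (899/11)**2 = 808201/121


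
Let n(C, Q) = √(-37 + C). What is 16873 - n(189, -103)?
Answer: 16873 - 2*√38 ≈ 16861.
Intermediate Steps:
16873 - n(189, -103) = 16873 - √(-37 + 189) = 16873 - √152 = 16873 - 2*√38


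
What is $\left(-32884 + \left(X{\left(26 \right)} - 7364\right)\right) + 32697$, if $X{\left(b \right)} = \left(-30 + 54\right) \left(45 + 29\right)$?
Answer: $-5775$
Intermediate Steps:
$X{\left(b \right)} = 1776$ ($X{\left(b \right)} = 24 \cdot 74 = 1776$)
$\left(-32884 + \left(X{\left(26 \right)} - 7364\right)\right) + 32697 = \left(-32884 + \left(1776 - 7364\right)\right) + 32697 = \left(-32884 - 5588\right) + 32697 = -38472 + 32697 = -5775$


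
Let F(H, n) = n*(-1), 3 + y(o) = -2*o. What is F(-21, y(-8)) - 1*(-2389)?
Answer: 2376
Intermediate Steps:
y(o) = -3 - 2*o
F(H, n) = -n
F(-21, y(-8)) - 1*(-2389) = -(-3 - 2*(-8)) - 1*(-2389) = -(-3 + 16) + 2389 = -1*13 + 2389 = -13 + 2389 = 2376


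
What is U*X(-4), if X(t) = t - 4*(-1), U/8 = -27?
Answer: 0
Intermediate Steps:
U = -216 (U = 8*(-27) = -216)
X(t) = 4 + t (X(t) = t + 4 = 4 + t)
U*X(-4) = -216*(4 - 4) = -216*0 = 0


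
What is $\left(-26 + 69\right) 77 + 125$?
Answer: $3436$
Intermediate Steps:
$\left(-26 + 69\right) 77 + 125 = 43 \cdot 77 + 125 = 3311 + 125 = 3436$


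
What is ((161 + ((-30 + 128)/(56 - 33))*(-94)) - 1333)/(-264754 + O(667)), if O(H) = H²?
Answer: -12056/1381035 ≈ -0.0087297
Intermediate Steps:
((161 + ((-30 + 128)/(56 - 33))*(-94)) - 1333)/(-264754 + O(667)) = ((161 + ((-30 + 128)/(56 - 33))*(-94)) - 1333)/(-264754 + 667²) = ((161 + (98/23)*(-94)) - 1333)/(-264754 + 444889) = ((161 + (98*(1/23))*(-94)) - 1333)/180135 = ((161 + (98/23)*(-94)) - 1333)*(1/180135) = ((161 - 9212/23) - 1333)*(1/180135) = (-5509/23 - 1333)*(1/180135) = -36168/23*1/180135 = -12056/1381035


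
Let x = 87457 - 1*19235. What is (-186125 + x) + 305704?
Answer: 187801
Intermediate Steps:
x = 68222 (x = 87457 - 19235 = 68222)
(-186125 + x) + 305704 = (-186125 + 68222) + 305704 = -117903 + 305704 = 187801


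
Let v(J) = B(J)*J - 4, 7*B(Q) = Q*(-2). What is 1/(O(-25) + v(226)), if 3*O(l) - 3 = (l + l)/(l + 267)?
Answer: -2541/37088974 ≈ -6.8511e-5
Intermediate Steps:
B(Q) = -2*Q/7 (B(Q) = (Q*(-2))/7 = (-2*Q)/7 = -2*Q/7)
v(J) = -4 - 2*J²/7 (v(J) = (-2*J/7)*J - 4 = -2*J²/7 - 4 = -4 - 2*J²/7)
O(l) = 1 + 2*l/(3*(267 + l)) (O(l) = 1 + ((l + l)/(l + 267))/3 = 1 + ((2*l)/(267 + l))/3 = 1 + (2*l/(267 + l))/3 = 1 + 2*l/(3*(267 + l)))
1/(O(-25) + v(226)) = 1/((801 + 5*(-25))/(3*(267 - 25)) + (-4 - 2/7*226²)) = 1/((⅓)*(801 - 125)/242 + (-4 - 2/7*51076)) = 1/((⅓)*(1/242)*676 + (-4 - 102152/7)) = 1/(338/363 - 102180/7) = 1/(-37088974/2541) = -2541/37088974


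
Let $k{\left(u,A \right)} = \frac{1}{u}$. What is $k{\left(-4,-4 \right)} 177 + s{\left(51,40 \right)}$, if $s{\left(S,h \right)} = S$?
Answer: $\frac{27}{4} \approx 6.75$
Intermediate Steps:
$k{\left(-4,-4 \right)} 177 + s{\left(51,40 \right)} = \frac{1}{-4} \cdot 177 + 51 = \left(- \frac{1}{4}\right) 177 + 51 = - \frac{177}{4} + 51 = \frac{27}{4}$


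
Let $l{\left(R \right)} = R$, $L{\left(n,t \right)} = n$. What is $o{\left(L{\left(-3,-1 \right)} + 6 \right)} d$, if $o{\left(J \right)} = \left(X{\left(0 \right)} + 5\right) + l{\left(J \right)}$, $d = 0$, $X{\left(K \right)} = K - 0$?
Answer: $0$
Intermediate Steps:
$X{\left(K \right)} = K$ ($X{\left(K \right)} = K + 0 = K$)
$o{\left(J \right)} = 5 + J$ ($o{\left(J \right)} = \left(0 + 5\right) + J = 5 + J$)
$o{\left(L{\left(-3,-1 \right)} + 6 \right)} d = \left(5 + \left(-3 + 6\right)\right) 0 = \left(5 + 3\right) 0 = 8 \cdot 0 = 0$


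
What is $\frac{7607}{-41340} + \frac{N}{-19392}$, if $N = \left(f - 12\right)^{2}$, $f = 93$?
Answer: $- \frac{34895557}{66805440} \approx -0.52235$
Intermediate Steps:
$N = 6561$ ($N = \left(93 - 12\right)^{2} = 81^{2} = 6561$)
$\frac{7607}{-41340} + \frac{N}{-19392} = \frac{7607}{-41340} + \frac{6561}{-19392} = 7607 \left(- \frac{1}{41340}\right) + 6561 \left(- \frac{1}{19392}\right) = - \frac{7607}{41340} - \frac{2187}{6464} = - \frac{34895557}{66805440}$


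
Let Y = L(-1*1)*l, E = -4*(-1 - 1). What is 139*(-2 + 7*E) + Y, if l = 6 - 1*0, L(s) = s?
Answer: 7500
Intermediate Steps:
l = 6 (l = 6 + 0 = 6)
E = 8 (E = -4*(-2) = 8)
Y = -6 (Y = -1*1*6 = -1*6 = -6)
139*(-2 + 7*E) + Y = 139*(-2 + 7*8) - 6 = 139*(-2 + 56) - 6 = 139*54 - 6 = 7506 - 6 = 7500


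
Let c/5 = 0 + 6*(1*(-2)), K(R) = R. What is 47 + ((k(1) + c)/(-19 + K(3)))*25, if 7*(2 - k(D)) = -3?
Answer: 15339/112 ≈ 136.96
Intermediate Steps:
k(D) = 17/7 (k(D) = 2 - 1/7*(-3) = 2 + 3/7 = 17/7)
c = -60 (c = 5*(0 + 6*(1*(-2))) = 5*(0 + 6*(-2)) = 5*(0 - 12) = 5*(-12) = -60)
47 + ((k(1) + c)/(-19 + K(3)))*25 = 47 + ((17/7 - 60)/(-19 + 3))*25 = 47 - 403/7/(-16)*25 = 47 - 403/7*(-1/16)*25 = 47 + (403/112)*25 = 47 + 10075/112 = 15339/112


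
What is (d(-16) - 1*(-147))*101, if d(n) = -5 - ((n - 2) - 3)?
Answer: 16463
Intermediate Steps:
d(n) = -n (d(n) = -5 - ((-2 + n) - 3) = -5 - (-5 + n) = -5 + (5 - n) = -n)
(d(-16) - 1*(-147))*101 = (-1*(-16) - 1*(-147))*101 = (16 + 147)*101 = 163*101 = 16463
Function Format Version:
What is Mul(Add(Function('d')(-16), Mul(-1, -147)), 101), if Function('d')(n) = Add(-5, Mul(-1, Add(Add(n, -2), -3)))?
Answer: 16463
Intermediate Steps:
Function('d')(n) = Mul(-1, n) (Function('d')(n) = Add(-5, Mul(-1, Add(Add(-2, n), -3))) = Add(-5, Mul(-1, Add(-5, n))) = Add(-5, Add(5, Mul(-1, n))) = Mul(-1, n))
Mul(Add(Function('d')(-16), Mul(-1, -147)), 101) = Mul(Add(Mul(-1, -16), Mul(-1, -147)), 101) = Mul(Add(16, 147), 101) = Mul(163, 101) = 16463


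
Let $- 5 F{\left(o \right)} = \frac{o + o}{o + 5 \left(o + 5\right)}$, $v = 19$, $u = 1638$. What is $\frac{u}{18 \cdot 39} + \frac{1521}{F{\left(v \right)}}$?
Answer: $- \frac{3171019}{114} \approx -27816.0$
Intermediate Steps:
$F{\left(o \right)} = - \frac{2 o}{5 \left(25 + 6 o\right)}$ ($F{\left(o \right)} = - \frac{\left(o + o\right) \frac{1}{o + 5 \left(o + 5\right)}}{5} = - \frac{2 o \frac{1}{o + 5 \left(5 + o\right)}}{5} = - \frac{2 o \frac{1}{o + \left(25 + 5 o\right)}}{5} = - \frac{2 o \frac{1}{25 + 6 o}}{5} = - \frac{2 o}{5 \left(25 + 6 o\right)}$)
$\frac{u}{18 \cdot 39} + \frac{1521}{F{\left(v \right)}} = \frac{1638}{18 \cdot 39} + \frac{1521}{\left(-2\right) 19 \frac{1}{125 + 30 \cdot 19}} = \frac{1638}{702} + \frac{1521}{\left(-2\right) 19 \frac{1}{125 + 570}} = 1638 \cdot \frac{1}{702} + \frac{1521}{\left(-2\right) 19 \cdot \frac{1}{695}} = \frac{7}{3} + \frac{1521}{\left(-2\right) 19 \cdot \frac{1}{695}} = \frac{7}{3} + \frac{1521}{- \frac{38}{695}} = \frac{7}{3} + 1521 \left(- \frac{695}{38}\right) = \frac{7}{3} - \frac{1057095}{38} = - \frac{3171019}{114}$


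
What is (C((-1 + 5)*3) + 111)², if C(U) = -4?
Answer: 11449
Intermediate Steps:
(C((-1 + 5)*3) + 111)² = (-4 + 111)² = 107² = 11449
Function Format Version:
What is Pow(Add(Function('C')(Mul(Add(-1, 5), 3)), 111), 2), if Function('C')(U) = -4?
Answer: 11449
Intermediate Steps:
Pow(Add(Function('C')(Mul(Add(-1, 5), 3)), 111), 2) = Pow(Add(-4, 111), 2) = Pow(107, 2) = 11449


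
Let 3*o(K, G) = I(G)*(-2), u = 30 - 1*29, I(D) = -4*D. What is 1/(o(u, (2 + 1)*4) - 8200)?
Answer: -1/8168 ≈ -0.00012243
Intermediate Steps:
u = 1 (u = 30 - 29 = 1)
o(K, G) = 8*G/3 (o(K, G) = (-4*G*(-2))/3 = (8*G)/3 = 8*G/3)
1/(o(u, (2 + 1)*4) - 8200) = 1/(8*((2 + 1)*4)/3 - 8200) = 1/(8*(3*4)/3 - 8200) = 1/((8/3)*12 - 8200) = 1/(32 - 8200) = 1/(-8168) = -1/8168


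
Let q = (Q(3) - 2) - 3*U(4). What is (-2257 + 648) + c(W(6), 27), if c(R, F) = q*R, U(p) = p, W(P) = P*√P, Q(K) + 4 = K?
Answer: -1609 - 90*√6 ≈ -1829.5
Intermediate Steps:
Q(K) = -4 + K
W(P) = P^(3/2)
q = -15 (q = ((-4 + 3) - 2) - 3*4 = (-1 - 2) - 12 = -3 - 12 = -15)
c(R, F) = -15*R
(-2257 + 648) + c(W(6), 27) = (-2257 + 648) - 90*√6 = -1609 - 90*√6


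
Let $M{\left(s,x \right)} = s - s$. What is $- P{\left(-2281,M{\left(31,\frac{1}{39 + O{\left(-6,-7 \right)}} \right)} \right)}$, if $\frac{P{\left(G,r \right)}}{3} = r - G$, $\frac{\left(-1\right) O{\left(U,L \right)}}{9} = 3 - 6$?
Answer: $-6843$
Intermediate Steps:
$O{\left(U,L \right)} = 27$ ($O{\left(U,L \right)} = - 9 \left(3 - 6\right) = \left(-9\right) \left(-3\right) = 27$)
$M{\left(s,x \right)} = 0$
$P{\left(G,r \right)} = - 3 G + 3 r$ ($P{\left(G,r \right)} = 3 \left(r - G\right) = - 3 G + 3 r$)
$- P{\left(-2281,M{\left(31,\frac{1}{39 + O{\left(-6,-7 \right)}} \right)} \right)} = - (\left(-3\right) \left(-2281\right) + 3 \cdot 0) = - (6843 + 0) = \left(-1\right) 6843 = -6843$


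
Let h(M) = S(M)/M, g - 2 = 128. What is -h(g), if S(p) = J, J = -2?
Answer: 1/65 ≈ 0.015385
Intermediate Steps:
S(p) = -2
g = 130 (g = 2 + 128 = 130)
h(M) = -2/M
-h(g) = -(-2)/130 = -1*(-1/65) = 1/65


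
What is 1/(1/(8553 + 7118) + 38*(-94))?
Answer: -15671/55976811 ≈ -0.00027996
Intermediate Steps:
1/(1/(8553 + 7118) + 38*(-94)) = 1/(1/15671 - 3572) = 1/(-55976811/15671) = -15671/55976811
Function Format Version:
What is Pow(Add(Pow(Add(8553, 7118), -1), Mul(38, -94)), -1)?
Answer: Rational(-15671, 55976811) ≈ -0.00027996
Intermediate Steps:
Pow(Add(Pow(Add(8553, 7118), -1), Mul(38, -94)), -1) = Pow(Add(Pow(15671, -1), -3572), -1) = Pow(Add(Rational(1, 15671), -3572), -1) = Pow(Rational(-55976811, 15671), -1) = Rational(-15671, 55976811)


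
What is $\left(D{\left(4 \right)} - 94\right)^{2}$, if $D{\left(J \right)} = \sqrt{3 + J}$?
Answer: $\left(94 - \sqrt{7}\right)^{2} \approx 8345.6$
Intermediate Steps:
$\left(D{\left(4 \right)} - 94\right)^{2} = \left(\sqrt{3 + 4} - 94\right)^{2} = \left(\sqrt{7} - 94\right)^{2} = \left(-94 + \sqrt{7}\right)^{2}$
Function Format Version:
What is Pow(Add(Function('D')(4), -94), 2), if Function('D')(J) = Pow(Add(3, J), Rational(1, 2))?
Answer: Pow(Add(94, Mul(-1, Pow(7, Rational(1, 2)))), 2) ≈ 8345.6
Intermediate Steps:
Pow(Add(Function('D')(4), -94), 2) = Pow(Add(Pow(Add(3, 4), Rational(1, 2)), -94), 2) = Pow(Add(Pow(7, Rational(1, 2)), -94), 2) = Pow(Add(-94, Pow(7, Rational(1, 2))), 2)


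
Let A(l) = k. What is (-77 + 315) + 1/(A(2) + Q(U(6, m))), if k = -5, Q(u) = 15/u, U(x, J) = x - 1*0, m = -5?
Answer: 1188/5 ≈ 237.60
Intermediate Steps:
U(x, J) = x (U(x, J) = x + 0 = x)
A(l) = -5
(-77 + 315) + 1/(A(2) + Q(U(6, m))) = (-77 + 315) + 1/(-5 + 15/6) = 238 + 1/(-5 + 15*(⅙)) = 238 + 1/(-5 + 5/2) = 238 + 1/(-5/2) = 238 - ⅖ = 1188/5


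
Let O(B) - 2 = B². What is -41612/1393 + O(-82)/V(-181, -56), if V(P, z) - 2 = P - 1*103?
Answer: -3517317/65471 ≈ -53.723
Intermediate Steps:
V(P, z) = -101 + P (V(P, z) = 2 + (P - 1*103) = 2 + (P - 103) = 2 + (-103 + P) = -101 + P)
O(B) = 2 + B²
-41612/1393 + O(-82)/V(-181, -56) = -41612/1393 + (2 + (-82)²)/(-101 - 181) = -41612*1/1393 + (2 + 6724)/(-282) = -41612/1393 + 6726*(-1/282) = -41612/1393 - 1121/47 = -3517317/65471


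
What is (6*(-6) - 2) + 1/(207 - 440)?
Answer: -8855/233 ≈ -38.004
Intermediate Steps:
(6*(-6) - 2) + 1/(207 - 440) = (-36 - 2) + 1/(-233) = -38 - 1/233 = -8855/233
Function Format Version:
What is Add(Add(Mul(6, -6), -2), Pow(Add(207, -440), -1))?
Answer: Rational(-8855, 233) ≈ -38.004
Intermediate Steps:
Add(Add(Mul(6, -6), -2), Pow(Add(207, -440), -1)) = Add(Add(-36, -2), Pow(-233, -1)) = Add(-38, Rational(-1, 233)) = Rational(-8855, 233)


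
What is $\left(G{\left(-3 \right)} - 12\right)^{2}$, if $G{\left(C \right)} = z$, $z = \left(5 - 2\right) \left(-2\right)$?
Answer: $324$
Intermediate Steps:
$z = -6$ ($z = \left(5 - 2\right) \left(-2\right) = 3 \left(-2\right) = -6$)
$G{\left(C \right)} = -6$
$\left(G{\left(-3 \right)} - 12\right)^{2} = \left(-6 - 12\right)^{2} = \left(-18\right)^{2} = 324$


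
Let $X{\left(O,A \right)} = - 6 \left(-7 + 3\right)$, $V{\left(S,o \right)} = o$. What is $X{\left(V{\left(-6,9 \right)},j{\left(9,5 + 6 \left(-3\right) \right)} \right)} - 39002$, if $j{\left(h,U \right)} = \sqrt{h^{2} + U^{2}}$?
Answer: $-38978$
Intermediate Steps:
$j{\left(h,U \right)} = \sqrt{U^{2} + h^{2}}$
$X{\left(O,A \right)} = 24$ ($X{\left(O,A \right)} = \left(-6\right) \left(-4\right) = 24$)
$X{\left(V{\left(-6,9 \right)},j{\left(9,5 + 6 \left(-3\right) \right)} \right)} - 39002 = 24 - 39002 = -38978$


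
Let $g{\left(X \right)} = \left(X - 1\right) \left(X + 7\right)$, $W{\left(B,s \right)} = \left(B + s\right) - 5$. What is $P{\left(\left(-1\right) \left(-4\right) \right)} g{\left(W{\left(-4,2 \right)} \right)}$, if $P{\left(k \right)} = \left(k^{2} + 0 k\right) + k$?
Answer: $0$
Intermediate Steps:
$W{\left(B,s \right)} = -5 + B + s$
$g{\left(X \right)} = \left(-1 + X\right) \left(7 + X\right)$
$P{\left(k \right)} = k + k^{2}$ ($P{\left(k \right)} = \left(k^{2} + 0\right) + k = k^{2} + k = k + k^{2}$)
$P{\left(\left(-1\right) \left(-4\right) \right)} g{\left(W{\left(-4,2 \right)} \right)} = \left(-1\right) \left(-4\right) \left(1 - -4\right) \left(-7 + \left(-5 - 4 + 2\right)^{2} + 6 \left(-5 - 4 + 2\right)\right) = 4 \left(1 + 4\right) \left(-7 + \left(-7\right)^{2} + 6 \left(-7\right)\right) = 4 \cdot 5 \left(-7 + 49 - 42\right) = 20 \cdot 0 = 0$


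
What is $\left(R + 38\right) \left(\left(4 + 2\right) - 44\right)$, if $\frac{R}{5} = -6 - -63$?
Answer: $-12274$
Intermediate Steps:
$R = 285$ ($R = 5 \left(-6 - -63\right) = 5 \left(-6 + 63\right) = 5 \cdot 57 = 285$)
$\left(R + 38\right) \left(\left(4 + 2\right) - 44\right) = \left(285 + 38\right) \left(\left(4 + 2\right) - 44\right) = 323 \left(6 - 44\right) = 323 \left(-38\right) = -12274$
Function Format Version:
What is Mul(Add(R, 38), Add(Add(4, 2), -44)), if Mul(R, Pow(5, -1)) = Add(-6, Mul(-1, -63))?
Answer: -12274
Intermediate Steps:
R = 285 (R = Mul(5, Add(-6, Mul(-1, -63))) = Mul(5, Add(-6, 63)) = Mul(5, 57) = 285)
Mul(Add(R, 38), Add(Add(4, 2), -44)) = Mul(Add(285, 38), Add(Add(4, 2), -44)) = Mul(323, Add(6, -44)) = Mul(323, -38) = -12274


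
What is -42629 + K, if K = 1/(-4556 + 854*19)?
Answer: -497480429/11670 ≈ -42629.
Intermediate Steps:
K = 1/11670 (K = 1/(-4556 + 16226) = 1/11670 ≈ 8.5690e-5)
-42629 + K = -42629 + 1/11670 = -497480429/11670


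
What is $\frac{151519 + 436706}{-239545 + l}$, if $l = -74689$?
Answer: $- \frac{588225}{314234} \approx -1.8719$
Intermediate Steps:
$\frac{151519 + 436706}{-239545 + l} = \frac{151519 + 436706}{-239545 - 74689} = \frac{588225}{-314234} = 588225 \left(- \frac{1}{314234}\right) = - \frac{588225}{314234}$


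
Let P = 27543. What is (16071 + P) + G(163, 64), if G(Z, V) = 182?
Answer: 43796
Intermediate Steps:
(16071 + P) + G(163, 64) = (16071 + 27543) + 182 = 43614 + 182 = 43796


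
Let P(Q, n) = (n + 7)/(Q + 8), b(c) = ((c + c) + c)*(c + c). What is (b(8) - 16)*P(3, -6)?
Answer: 368/11 ≈ 33.455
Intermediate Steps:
b(c) = 6*c² (b(c) = (2*c + c)*(2*c) = (3*c)*(2*c) = 6*c²)
P(Q, n) = (7 + n)/(8 + Q)
(b(8) - 16)*P(3, -6) = (6*8² - 16)*((7 - 6)/(8 + 3)) = (6*64 - 16)*(1/11) = (384 - 16)*((1/11)*1) = 368*(1/11) = 368/11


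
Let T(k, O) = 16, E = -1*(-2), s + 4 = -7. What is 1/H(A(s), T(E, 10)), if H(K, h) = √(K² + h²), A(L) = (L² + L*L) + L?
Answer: √53617/53617 ≈ 0.0043187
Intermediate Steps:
s = -11 (s = -4 - 7 = -11)
E = 2
A(L) = L + 2*L² (A(L) = (L² + L²) + L = 2*L² + L = L + 2*L²)
1/H(A(s), T(E, 10)) = 1/(√((-11*(1 + 2*(-11)))² + 16²)) = 1/(√((-11*(1 - 22))² + 256)) = 1/(√((-11*(-21))² + 256)) = 1/(√(231² + 256)) = 1/(√(53361 + 256)) = 1/(√53617) = √53617/53617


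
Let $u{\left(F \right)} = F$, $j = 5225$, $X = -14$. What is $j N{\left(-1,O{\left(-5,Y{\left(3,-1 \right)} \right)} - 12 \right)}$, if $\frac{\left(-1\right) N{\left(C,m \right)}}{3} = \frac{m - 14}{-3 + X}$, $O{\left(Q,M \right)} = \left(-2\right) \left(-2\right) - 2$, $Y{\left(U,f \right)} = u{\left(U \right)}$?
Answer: $- \frac{376200}{17} \approx -22129.0$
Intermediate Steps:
$Y{\left(U,f \right)} = U$
$O{\left(Q,M \right)} = 2$ ($O{\left(Q,M \right)} = 4 - 2 = 2$)
$N{\left(C,m \right)} = - \frac{42}{17} + \frac{3 m}{17}$ ($N{\left(C,m \right)} = - 3 \frac{m - 14}{-3 - 14} = - 3 \frac{-14 + m}{-17} = - 3 \left(-14 + m\right) \left(- \frac{1}{17}\right) = - 3 \left(\frac{14}{17} - \frac{m}{17}\right) = - \frac{42}{17} + \frac{3 m}{17}$)
$j N{\left(-1,O{\left(-5,Y{\left(3,-1 \right)} \right)} - 12 \right)} = 5225 \left(- \frac{42}{17} + \frac{3 \left(2 - 12\right)}{17}\right) = 5225 \left(- \frac{42}{17} + \frac{3}{17} \left(-10\right)\right) = 5225 \left(- \frac{42}{17} - \frac{30}{17}\right) = 5225 \left(- \frac{72}{17}\right) = - \frac{376200}{17}$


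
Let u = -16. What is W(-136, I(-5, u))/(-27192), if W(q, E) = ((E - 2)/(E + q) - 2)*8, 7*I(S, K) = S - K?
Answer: 1879/3198459 ≈ 0.00058747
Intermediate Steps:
I(S, K) = -K/7 + S/7 (I(S, K) = (S - K)/7 = -K/7 + S/7)
W(q, E) = -16 + 8*(-2 + E)/(E + q) (W(q, E) = ((-2 + E)/(E + q) - 2)*8 = (-2 + (-2 + E)/(E + q))*8 = -16 + 8*(-2 + E)/(E + q))
W(-136, I(-5, u))/(-27192) = (8*(-2 - (-⅐*(-16) + (⅐)*(-5)) - 2*(-136))/((-⅐*(-16) + (⅐)*(-5)) - 136))/(-27192) = (8*(-2 - (16/7 - 5/7) + 272)/((16/7 - 5/7) - 136))*(-1/27192) = (8*(-2 - 1*11/7 + 272)/(11/7 - 136))*(-1/27192) = (8*(-2 - 11/7 + 272)/(-941/7))*(-1/27192) = (8*(-7/941)*(1879/7))*(-1/27192) = -15032/941*(-1/27192) = 1879/3198459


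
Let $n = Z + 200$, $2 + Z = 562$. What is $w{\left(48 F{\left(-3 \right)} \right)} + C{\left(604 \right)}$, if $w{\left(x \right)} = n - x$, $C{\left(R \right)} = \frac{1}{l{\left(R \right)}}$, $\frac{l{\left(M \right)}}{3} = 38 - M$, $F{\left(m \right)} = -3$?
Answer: $\frac{1534991}{1698} \approx 904.0$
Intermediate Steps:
$Z = 560$ ($Z = -2 + 562 = 560$)
$l{\left(M \right)} = 114 - 3 M$ ($l{\left(M \right)} = 3 \left(38 - M\right) = 114 - 3 M$)
$n = 760$ ($n = 560 + 200 = 760$)
$C{\left(R \right)} = \frac{1}{114 - 3 R}$
$w{\left(x \right)} = 760 - x$
$w{\left(48 F{\left(-3 \right)} \right)} + C{\left(604 \right)} = \left(760 - 48 \left(-3\right)\right) - \frac{1}{-114 + 3 \cdot 604} = \left(760 - -144\right) - \frac{1}{-114 + 1812} = \left(760 + 144\right) - \frac{1}{1698} = 904 - \frac{1}{1698} = \frac{1534991}{1698}$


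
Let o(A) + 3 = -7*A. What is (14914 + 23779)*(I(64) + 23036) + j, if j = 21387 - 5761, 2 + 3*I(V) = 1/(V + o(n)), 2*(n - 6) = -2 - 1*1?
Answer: 157764032210/177 ≈ 8.9132e+8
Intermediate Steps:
n = 9/2 (n = 6 + (-2 - 1*1)/2 = 6 + (-2 - 1)/2 = 6 + (1/2)*(-3) = 6 - 3/2 = 9/2 ≈ 4.5000)
o(A) = -3 - 7*A
I(V) = -2/3 + 1/(3*(-69/2 + V)) (I(V) = -2/3 + 1/(3*(V + (-3 - 7*9/2))) = -2/3 + 1/(3*(V + (-3 - 63/2))) = -2/3 + 1/(3*(V - 69/2)) = -2/3 + 1/(3*(-69/2 + V)))
j = 15626
(14914 + 23779)*(I(64) + 23036) + j = (14914 + 23779)*(4*(35 - 1*64)/(3*(-69 + 2*64)) + 23036) + 15626 = 38693*(4*(35 - 64)/(3*(-69 + 128)) + 23036) + 15626 = 38693*((4/3)*(-29)/59 + 23036) + 15626 = 38693*((4/3)*(1/59)*(-29) + 23036) + 15626 = 38693*(-116/177 + 23036) + 15626 = 38693*(4077256/177) + 15626 = 157761266408/177 + 15626 = 157764032210/177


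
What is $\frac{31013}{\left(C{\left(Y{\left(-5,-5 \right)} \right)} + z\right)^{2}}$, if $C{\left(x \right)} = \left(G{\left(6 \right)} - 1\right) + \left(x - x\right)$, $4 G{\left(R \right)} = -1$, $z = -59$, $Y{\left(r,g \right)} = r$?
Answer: $\frac{496208}{58081} \approx 8.5434$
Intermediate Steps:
$G{\left(R \right)} = - \frac{1}{4}$ ($G{\left(R \right)} = \frac{1}{4} \left(-1\right) = - \frac{1}{4}$)
$C{\left(x \right)} = - \frac{5}{4}$ ($C{\left(x \right)} = \left(- \frac{1}{4} - 1\right) + \left(x - x\right) = - \frac{5}{4} + 0 = - \frac{5}{4}$)
$\frac{31013}{\left(C{\left(Y{\left(-5,-5 \right)} \right)} + z\right)^{2}} = \frac{31013}{\left(- \frac{5}{4} - 59\right)^{2}} = \frac{31013}{\left(- \frac{241}{4}\right)^{2}} = \frac{31013}{\frac{58081}{16}} = 31013 \cdot \frac{16}{58081} = \frac{496208}{58081}$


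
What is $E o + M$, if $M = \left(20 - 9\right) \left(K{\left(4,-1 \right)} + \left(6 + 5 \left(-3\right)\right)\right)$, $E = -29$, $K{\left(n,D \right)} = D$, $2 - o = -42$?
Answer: $-1386$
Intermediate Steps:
$o = 44$ ($o = 2 - -42 = 2 + 42 = 44$)
$M = -110$ ($M = \left(20 - 9\right) \left(-1 + \left(6 + 5 \left(-3\right)\right)\right) = 11 \left(-1 + \left(6 - 15\right)\right) = 11 \left(-1 - 9\right) = 11 \left(-10\right) = -110$)
$E o + M = \left(-29\right) 44 - 110 = -1276 - 110 = -1386$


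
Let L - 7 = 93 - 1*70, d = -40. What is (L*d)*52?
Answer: -62400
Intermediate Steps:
L = 30 (L = 7 + (93 - 1*70) = 7 + (93 - 70) = 7 + 23 = 30)
(L*d)*52 = (30*(-40))*52 = -1200*52 = -62400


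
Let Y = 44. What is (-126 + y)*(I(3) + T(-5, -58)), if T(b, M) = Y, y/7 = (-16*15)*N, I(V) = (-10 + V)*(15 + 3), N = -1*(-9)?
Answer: 1250172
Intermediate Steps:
N = 9
I(V) = -180 + 18*V (I(V) = (-10 + V)*18 = -180 + 18*V)
y = -15120 (y = 7*(-16*15*9) = 7*(-240*9) = 7*(-2160) = -15120)
T(b, M) = 44
(-126 + y)*(I(3) + T(-5, -58)) = (-126 - 15120)*((-180 + 18*3) + 44) = -15246*((-180 + 54) + 44) = -15246*(-126 + 44) = -15246*(-82) = 1250172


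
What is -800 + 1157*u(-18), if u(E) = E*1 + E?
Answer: -42452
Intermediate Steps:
u(E) = 2*E (u(E) = E + E = 2*E)
-800 + 1157*u(-18) = -800 + 1157*(2*(-18)) = -800 + 1157*(-36) = -800 - 41652 = -42452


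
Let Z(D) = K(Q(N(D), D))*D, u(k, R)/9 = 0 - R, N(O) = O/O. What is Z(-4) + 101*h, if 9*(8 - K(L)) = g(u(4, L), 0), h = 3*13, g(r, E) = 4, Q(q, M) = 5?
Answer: 35179/9 ≈ 3908.8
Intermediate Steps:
N(O) = 1
u(k, R) = -9*R (u(k, R) = 9*(0 - R) = 9*(-R) = -9*R)
h = 39
K(L) = 68/9 (K(L) = 8 - 1/9*4 = 8 - 4/9 = 68/9)
Z(D) = 68*D/9
Z(-4) + 101*h = (68/9)*(-4) + 101*39 = -272/9 + 3939 = 35179/9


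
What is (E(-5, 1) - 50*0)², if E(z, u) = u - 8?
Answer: 49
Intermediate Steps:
E(z, u) = -8 + u
(E(-5, 1) - 50*0)² = ((-8 + 1) - 50*0)² = (-7 + 0)² = (-7)² = 49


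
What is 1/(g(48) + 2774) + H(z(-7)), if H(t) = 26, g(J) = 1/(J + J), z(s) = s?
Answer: 6924026/266305 ≈ 26.000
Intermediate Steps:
g(J) = 1/(2*J)
1/(g(48) + 2774) + H(z(-7)) = 1/((½)/48 + 2774) + 26 = 1/((½)*(1/48) + 2774) + 26 = 1/(1/96 + 2774) + 26 = 1/(266305/96) + 26 = 96/266305 + 26 = 6924026/266305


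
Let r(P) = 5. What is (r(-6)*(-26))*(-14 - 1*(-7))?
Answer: 910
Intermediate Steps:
(r(-6)*(-26))*(-14 - 1*(-7)) = (5*(-26))*(-14 - 1*(-7)) = -130*(-14 + 7) = -130*(-7) = 910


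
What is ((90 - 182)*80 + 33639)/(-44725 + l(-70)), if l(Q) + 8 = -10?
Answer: -26279/44743 ≈ -0.58733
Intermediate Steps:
l(Q) = -18 (l(Q) = -8 - 10 = -18)
((90 - 182)*80 + 33639)/(-44725 + l(-70)) = ((90 - 182)*80 + 33639)/(-44725 - 18) = (-92*80 + 33639)/(-44743) = (-7360 + 33639)*(-1/44743) = 26279*(-1/44743) = -26279/44743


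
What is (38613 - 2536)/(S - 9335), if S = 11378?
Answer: 36077/2043 ≈ 17.659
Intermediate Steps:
(38613 - 2536)/(S - 9335) = (38613 - 2536)/(11378 - 9335) = 36077/2043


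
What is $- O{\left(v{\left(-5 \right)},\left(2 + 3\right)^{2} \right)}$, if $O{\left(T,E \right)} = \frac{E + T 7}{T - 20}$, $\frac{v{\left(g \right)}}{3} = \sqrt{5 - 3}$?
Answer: $\frac{313}{191} + \frac{495 \sqrt{2}}{382} \approx 3.4713$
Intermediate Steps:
$v{\left(g \right)} = 3 \sqrt{2}$ ($v{\left(g \right)} = 3 \sqrt{5 - 3} = 3 \sqrt{2}$)
$O{\left(T,E \right)} = \frac{E + 7 T}{-20 + T}$
$- O{\left(v{\left(-5 \right)},\left(2 + 3\right)^{2} \right)} = - \frac{\left(2 + 3\right)^{2} + 7 \cdot 3 \sqrt{2}}{-20 + 3 \sqrt{2}} = - \frac{5^{2} + 21 \sqrt{2}}{-20 + 3 \sqrt{2}} = - \frac{25 + 21 \sqrt{2}}{-20 + 3 \sqrt{2}}$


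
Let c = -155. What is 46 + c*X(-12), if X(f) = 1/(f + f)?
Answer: 1259/24 ≈ 52.458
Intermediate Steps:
X(f) = 1/(2*f)
46 + c*X(-12) = 46 - 155/(2*(-12)) = 46 - 155*(-1)/(2*12) = 46 - 155*(-1/24) = 46 + 155/24 = 1259/24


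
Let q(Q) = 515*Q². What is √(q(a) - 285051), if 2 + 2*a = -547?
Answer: √154081311/2 ≈ 6206.5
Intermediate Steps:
a = -549/2 (a = -1 + (½)*(-547) = -1 - 547/2 = -549/2 ≈ -274.50)
√(q(a) - 285051) = √(515*(-549/2)² - 285051) = √(515*(301401/4) - 285051) = √(155221515/4 - 285051) = √(154081311/4) = √154081311/2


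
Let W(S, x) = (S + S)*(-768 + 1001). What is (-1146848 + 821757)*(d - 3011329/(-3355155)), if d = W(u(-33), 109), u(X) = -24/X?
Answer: -4077012543138769/36906705 ≈ -1.1047e+8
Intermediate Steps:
W(S, x) = 466*S (W(S, x) = (2*S)*233 = 466*S)
d = 3728/11 (d = 466*(-24/(-33)) = 466*(-24*(-1/33)) = 466*(8/11) = 3728/11 ≈ 338.91)
(-1146848 + 821757)*(d - 3011329/(-3355155)) = (-1146848 + 821757)*(3728/11 - 3011329/(-3355155)) = -325091*(3728/11 - 3011329*(-1/3355155)) = -325091*(3728/11 + 3011329/3355155) = -325091*12541142459/36906705 = -4077012543138769/36906705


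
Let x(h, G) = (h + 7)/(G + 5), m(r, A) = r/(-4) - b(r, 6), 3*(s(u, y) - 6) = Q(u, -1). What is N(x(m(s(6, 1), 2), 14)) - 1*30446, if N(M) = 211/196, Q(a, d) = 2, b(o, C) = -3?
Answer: -5967205/196 ≈ -30445.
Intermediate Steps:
s(u, y) = 20/3 (s(u, y) = 6 + (⅓)*2 = 6 + ⅔ = 20/3)
m(r, A) = 3 - r/4 (m(r, A) = r/(-4) - 1*(-3) = r*(-¼) + 3 = -r/4 + 3 = 3 - r/4)
x(h, G) = (7 + h)/(5 + G)
N(M) = 211/196 (N(M) = 211*(1/196) = 211/196)
N(x(m(s(6, 1), 2), 14)) - 1*30446 = 211/196 - 1*30446 = 211/196 - 30446 = -5967205/196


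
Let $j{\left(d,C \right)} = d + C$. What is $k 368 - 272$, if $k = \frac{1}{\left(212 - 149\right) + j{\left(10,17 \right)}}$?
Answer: $- \frac{12056}{45} \approx -267.91$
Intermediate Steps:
$j{\left(d,C \right)} = C + d$
$k = \frac{1}{90}$ ($k = \frac{1}{\left(212 - 149\right) + \left(17 + 10\right)} = \frac{1}{63 + 27} = \frac{1}{90} \approx 0.011111$)
$k 368 - 272 = \frac{1}{90} \cdot 368 - 272 = \frac{184}{45} - 272 = - \frac{12056}{45}$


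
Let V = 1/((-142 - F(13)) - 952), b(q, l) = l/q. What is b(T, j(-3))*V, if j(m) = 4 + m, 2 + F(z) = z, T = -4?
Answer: 1/4420 ≈ 0.00022624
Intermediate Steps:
F(z) = -2 + z
V = -1/1105 (V = 1/((-142 - (-2 + 13)) - 952) = 1/((-142 - 1*11) - 952) = 1/((-142 - 11) - 952) = 1/(-153 - 952) = 1/(-1105) = -1/1105 ≈ -0.00090498)
b(T, j(-3))*V = ((4 - 3)/(-4))*(-1/1105) = (1*(-¼))*(-1/1105) = -¼*(-1/1105) = 1/4420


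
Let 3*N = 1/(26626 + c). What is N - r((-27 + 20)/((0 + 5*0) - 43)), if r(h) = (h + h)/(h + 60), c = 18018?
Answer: -1872461/346482084 ≈ -0.0054042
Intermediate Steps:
N = 1/133932 (N = 1/(3*(26626 + 18018)) = (1/3)/44644 = (1/3)*(1/44644) = 1/133932 ≈ 7.4665e-6)
r(h) = 2*h/(60 + h) (r(h) = (2*h)/(60 + h) = 2*h/(60 + h))
N - r((-27 + 20)/((0 + 5*0) - 43)) = 1/133932 - 2*(-27 + 20)/((0 + 5*0) - 43)/(60 + (-27 + 20)/((0 + 5*0) - 43)) = 1/133932 - 2*(-7/((0 + 0) - 43))/(60 - 7/((0 + 0) - 43)) = 1/133932 - 2*(-7/(0 - 43))/(60 - 7/(0 - 43)) = 1/133932 - 2*(-7/(-43))/(60 - 7/(-43)) = 1/133932 - 2*(-7*(-1/43))/(60 - 7*(-1/43)) = 1/133932 - 2*7/(43*(60 + 7/43)) = 1/133932 - 2*7/(43*2587/43) = 1/133932 - 2*7*43/(43*2587) = 1/133932 - 1*14/2587 = 1/133932 - 14/2587 = -1872461/346482084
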